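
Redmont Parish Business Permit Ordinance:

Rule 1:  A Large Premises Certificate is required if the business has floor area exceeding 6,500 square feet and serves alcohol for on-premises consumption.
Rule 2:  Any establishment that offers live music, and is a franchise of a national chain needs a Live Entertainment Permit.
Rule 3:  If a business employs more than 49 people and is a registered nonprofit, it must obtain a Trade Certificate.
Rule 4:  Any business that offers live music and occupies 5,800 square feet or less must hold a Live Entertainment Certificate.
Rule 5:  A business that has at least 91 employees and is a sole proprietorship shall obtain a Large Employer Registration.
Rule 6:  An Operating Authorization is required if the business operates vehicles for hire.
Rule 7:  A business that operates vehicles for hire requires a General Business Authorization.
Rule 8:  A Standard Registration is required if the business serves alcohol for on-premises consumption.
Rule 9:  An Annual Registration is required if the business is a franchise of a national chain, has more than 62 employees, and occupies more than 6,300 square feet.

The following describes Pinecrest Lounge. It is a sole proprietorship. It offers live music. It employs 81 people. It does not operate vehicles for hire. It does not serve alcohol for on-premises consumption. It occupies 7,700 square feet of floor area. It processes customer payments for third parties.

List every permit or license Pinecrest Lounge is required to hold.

Rule 1: floor area 7,700 square feet > 6,500 square feet; does not serve alcohol for on-premises consumption → Large Premises Certificate not required.
Rule 2: offers live music; is a sole proprietorship (not: is a franchise of a national chain) → Live Entertainment Permit not required.
Rule 3: employees 81 > 49; is a sole proprietorship (not: is a registered nonprofit) → Trade Certificate not required.
Rule 4: offers live music; floor area 7,700 square feet > 5,800 square feet → Live Entertainment Certificate not required.
Rule 5: employees 81 < 91; is a sole proprietorship → Large Employer Registration not required.
Rule 6: does not operate vehicles for hire → Operating Authorization not required.
Rule 7: does not operate vehicles for hire → General Business Authorization not required.
Rule 8: does not serve alcohol for on-premises consumption → Standard Registration not required.
Rule 9: is a sole proprietorship (not: is a franchise of a national chain); employees 81 > 62; floor area 7,700 square feet > 6,300 square feet → Annual Registration not required.

None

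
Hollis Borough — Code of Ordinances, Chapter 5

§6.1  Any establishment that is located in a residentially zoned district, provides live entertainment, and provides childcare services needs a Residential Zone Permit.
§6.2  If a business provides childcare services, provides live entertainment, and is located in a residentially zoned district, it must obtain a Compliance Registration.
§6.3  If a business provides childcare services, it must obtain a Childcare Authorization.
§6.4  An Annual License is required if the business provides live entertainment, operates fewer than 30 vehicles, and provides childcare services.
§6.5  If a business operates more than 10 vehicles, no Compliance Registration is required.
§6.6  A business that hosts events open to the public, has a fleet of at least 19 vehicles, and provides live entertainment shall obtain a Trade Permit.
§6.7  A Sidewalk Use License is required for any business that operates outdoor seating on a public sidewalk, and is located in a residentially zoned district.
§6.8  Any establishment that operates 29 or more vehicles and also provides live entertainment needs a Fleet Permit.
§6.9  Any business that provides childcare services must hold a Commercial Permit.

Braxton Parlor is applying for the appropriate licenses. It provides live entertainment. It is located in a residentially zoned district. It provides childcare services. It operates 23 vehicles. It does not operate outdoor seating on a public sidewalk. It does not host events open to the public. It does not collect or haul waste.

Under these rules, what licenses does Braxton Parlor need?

§6.1 is located in a residentially zoned district; provides live entertainment; provides childcare services → Residential Zone Permit required.
§6.2 provides childcare services; provides live entertainment; is located in a residentially zoned district → Compliance Registration required.
§6.3 provides childcare services → Childcare Authorization required.
§6.4 provides live entertainment; vehicles 23 < 30; provides childcare services → Annual License required.
§6.5 vehicles 23 > 10 → exempt from Compliance Registration.
§6.6 does not host events open to the public; vehicles 23 ≥ 19; provides live entertainment → Trade Permit not required.
§6.7 does not operate outdoor seating on a public sidewalk; is located in a residentially zoned district → Sidewalk Use License not required.
§6.8 vehicles 23 < 29; provides live entertainment → Fleet Permit not required.
§6.9 provides childcare services → Commercial Permit required.

Annual License, Childcare Authorization, Commercial Permit, Residential Zone Permit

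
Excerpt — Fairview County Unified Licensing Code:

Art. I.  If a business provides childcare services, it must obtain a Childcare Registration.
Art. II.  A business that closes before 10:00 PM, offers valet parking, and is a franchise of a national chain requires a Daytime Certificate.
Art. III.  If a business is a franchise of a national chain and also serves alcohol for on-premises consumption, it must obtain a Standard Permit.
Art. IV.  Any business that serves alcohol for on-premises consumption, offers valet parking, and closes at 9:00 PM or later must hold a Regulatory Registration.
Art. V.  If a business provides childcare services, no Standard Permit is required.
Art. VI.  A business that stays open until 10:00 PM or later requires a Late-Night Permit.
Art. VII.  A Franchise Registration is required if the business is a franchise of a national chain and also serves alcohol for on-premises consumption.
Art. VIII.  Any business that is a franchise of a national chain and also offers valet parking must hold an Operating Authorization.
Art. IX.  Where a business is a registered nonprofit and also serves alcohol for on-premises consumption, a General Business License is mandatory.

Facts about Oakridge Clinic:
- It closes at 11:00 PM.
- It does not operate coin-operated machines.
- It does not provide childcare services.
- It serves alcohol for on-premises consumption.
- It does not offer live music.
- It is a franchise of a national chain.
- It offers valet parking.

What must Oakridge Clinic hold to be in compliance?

Franchise Registration, Late-Night Permit, Operating Authorization, Regulatory Registration, Standard Permit

Art. I. does not provide childcare services → Childcare Registration not required.
Art. II. closes 11:00 PM, after 10:00 PM; offers valet parking; is a franchise of a national chain → Daytime Certificate not required.
Art. III. is a franchise of a national chain; serves alcohol for on-premises consumption → Standard Permit required.
Art. IV. serves alcohol for on-premises consumption; offers valet parking; closes 11:00 PM, after 9:00 PM → Regulatory Registration required.
Art. V. does not provide childcare services → Standard Permit exemption does not apply.
Art. VI. closes 11:00 PM, after 10:00 PM → Late-Night Permit required.
Art. VII. is a franchise of a national chain; serves alcohol for on-premises consumption → Franchise Registration required.
Art. VIII. is a franchise of a national chain; offers valet parking → Operating Authorization required.
Art. IX. is a franchise of a national chain (not: is a registered nonprofit); serves alcohol for on-premises consumption → General Business License not required.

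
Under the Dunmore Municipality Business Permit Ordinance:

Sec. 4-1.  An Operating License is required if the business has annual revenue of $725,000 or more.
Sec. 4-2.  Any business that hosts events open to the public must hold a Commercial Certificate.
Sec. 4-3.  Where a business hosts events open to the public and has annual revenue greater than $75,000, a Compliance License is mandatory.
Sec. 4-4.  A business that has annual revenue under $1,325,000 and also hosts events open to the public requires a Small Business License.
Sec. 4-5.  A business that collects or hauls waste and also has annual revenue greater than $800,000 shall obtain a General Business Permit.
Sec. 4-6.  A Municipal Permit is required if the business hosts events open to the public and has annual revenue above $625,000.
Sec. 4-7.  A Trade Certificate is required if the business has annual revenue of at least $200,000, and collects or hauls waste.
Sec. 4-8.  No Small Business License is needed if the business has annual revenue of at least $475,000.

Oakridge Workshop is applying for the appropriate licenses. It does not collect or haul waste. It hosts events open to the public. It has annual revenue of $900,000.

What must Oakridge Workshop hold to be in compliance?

Sec. 4-1. revenue $900,000 ≥ $725,000 → Operating License required.
Sec. 4-2. hosts events open to the public → Commercial Certificate required.
Sec. 4-3. hosts events open to the public; revenue $900,000 > $75,000 → Compliance License required.
Sec. 4-4. revenue $900,000 < $1,325,000; hosts events open to the public → Small Business License required.
Sec. 4-5. does not collect or haul waste; revenue $900,000 > $800,000 → General Business Permit not required.
Sec. 4-6. hosts events open to the public; revenue $900,000 > $625,000 → Municipal Permit required.
Sec. 4-7. revenue $900,000 ≥ $200,000; does not collect or haul waste → Trade Certificate not required.
Sec. 4-8. revenue $900,000 ≥ $475,000 → exempt from Small Business License.

Commercial Certificate, Compliance License, Municipal Permit, Operating License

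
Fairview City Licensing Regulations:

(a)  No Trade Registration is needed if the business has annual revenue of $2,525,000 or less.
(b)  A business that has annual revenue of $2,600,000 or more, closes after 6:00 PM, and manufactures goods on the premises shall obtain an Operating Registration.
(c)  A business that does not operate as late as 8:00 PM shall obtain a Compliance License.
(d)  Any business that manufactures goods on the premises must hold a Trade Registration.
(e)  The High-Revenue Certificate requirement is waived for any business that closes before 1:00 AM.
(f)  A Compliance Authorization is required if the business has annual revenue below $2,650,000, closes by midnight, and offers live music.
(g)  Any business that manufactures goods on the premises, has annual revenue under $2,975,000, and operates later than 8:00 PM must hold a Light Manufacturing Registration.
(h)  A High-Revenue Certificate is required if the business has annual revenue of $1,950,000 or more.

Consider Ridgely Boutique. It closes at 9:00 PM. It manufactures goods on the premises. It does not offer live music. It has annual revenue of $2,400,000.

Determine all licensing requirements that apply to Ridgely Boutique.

(a) revenue $2,400,000 ≤ $2,525,000 → exempt from Trade Registration.
(b) revenue $2,400,000 < $2,600,000; closes 9:00 PM, after 6:00 PM; manufactures goods on the premises → Operating Registration not required.
(c) closes 9:00 PM, after 8:00 PM → Compliance License not required.
(d) manufactures goods on the premises → Trade Registration required.
(e) closes 9:00 PM, at/before 1:00 AM → exempt from High-Revenue Certificate.
(f) revenue $2,400,000 < $2,650,000; closes 9:00 PM, at/before midnight; does not offer live music → Compliance Authorization not required.
(g) manufactures goods on the premises; revenue $2,400,000 < $2,975,000; closes 9:00 PM, after 8:00 PM → Light Manufacturing Registration required.
(h) revenue $2,400,000 ≥ $1,950,000 → High-Revenue Certificate required.

Light Manufacturing Registration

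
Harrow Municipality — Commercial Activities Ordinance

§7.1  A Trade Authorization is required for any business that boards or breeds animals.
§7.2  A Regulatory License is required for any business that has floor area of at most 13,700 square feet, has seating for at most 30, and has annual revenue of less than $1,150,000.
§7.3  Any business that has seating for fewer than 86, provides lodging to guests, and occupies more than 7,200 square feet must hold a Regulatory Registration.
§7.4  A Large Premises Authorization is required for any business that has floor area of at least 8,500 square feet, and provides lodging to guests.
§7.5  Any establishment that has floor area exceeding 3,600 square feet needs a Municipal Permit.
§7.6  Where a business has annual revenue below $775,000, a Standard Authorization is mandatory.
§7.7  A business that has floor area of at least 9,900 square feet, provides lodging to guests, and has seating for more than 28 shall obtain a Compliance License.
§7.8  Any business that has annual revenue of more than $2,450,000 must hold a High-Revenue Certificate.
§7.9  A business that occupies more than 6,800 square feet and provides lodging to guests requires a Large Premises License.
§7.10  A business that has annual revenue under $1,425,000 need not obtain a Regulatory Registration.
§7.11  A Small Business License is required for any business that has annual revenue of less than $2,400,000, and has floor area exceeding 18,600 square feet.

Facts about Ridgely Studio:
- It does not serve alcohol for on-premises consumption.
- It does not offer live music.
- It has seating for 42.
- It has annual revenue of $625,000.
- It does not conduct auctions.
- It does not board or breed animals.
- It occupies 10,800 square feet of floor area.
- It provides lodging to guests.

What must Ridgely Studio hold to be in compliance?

Compliance License, Large Premises Authorization, Large Premises License, Municipal Permit, Standard Authorization

§7.1 does not board or breed animals → Trade Authorization not required.
§7.2 floor area 10,800 square feet ≤ 13,700 square feet; seating 42 > 30; revenue $625,000 < $1,150,000 → Regulatory License not required.
§7.3 seating 42 < 86; provides lodging to guests; floor area 10,800 square feet > 7,200 square feet → Regulatory Registration required.
§7.4 floor area 10,800 square feet ≥ 8,500 square feet; provides lodging to guests → Large Premises Authorization required.
§7.5 floor area 10,800 square feet > 3,600 square feet → Municipal Permit required.
§7.6 revenue $625,000 < $775,000 → Standard Authorization required.
§7.7 floor area 10,800 square feet ≥ 9,900 square feet; provides lodging to guests; seating 42 > 28 → Compliance License required.
§7.8 revenue $625,000 ≤ $2,450,000 → High-Revenue Certificate not required.
§7.9 floor area 10,800 square feet > 6,800 square feet; provides lodging to guests → Large Premises License required.
§7.10 revenue $625,000 < $1,425,000 → exempt from Regulatory Registration.
§7.11 revenue $625,000 < $2,400,000; floor area 10,800 square feet ≤ 18,600 square feet → Small Business License not required.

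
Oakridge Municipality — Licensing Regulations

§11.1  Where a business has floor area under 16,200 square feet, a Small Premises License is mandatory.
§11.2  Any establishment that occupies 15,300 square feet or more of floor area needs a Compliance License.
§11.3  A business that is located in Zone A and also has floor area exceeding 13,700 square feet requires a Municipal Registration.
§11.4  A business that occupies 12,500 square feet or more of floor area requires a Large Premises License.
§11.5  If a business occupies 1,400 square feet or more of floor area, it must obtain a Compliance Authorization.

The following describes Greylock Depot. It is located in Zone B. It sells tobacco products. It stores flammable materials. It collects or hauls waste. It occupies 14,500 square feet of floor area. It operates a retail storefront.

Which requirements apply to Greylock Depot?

§11.1 floor area 14,500 square feet < 16,200 square feet → Small Premises License required.
§11.2 floor area 14,500 square feet < 15,300 square feet → Compliance License not required.
§11.3 is located in Zone B (not: is located in Zone A); floor area 14,500 square feet > 13,700 square feet → Municipal Registration not required.
§11.4 floor area 14,500 square feet ≥ 12,500 square feet → Large Premises License required.
§11.5 floor area 14,500 square feet ≥ 1,400 square feet → Compliance Authorization required.

Compliance Authorization, Large Premises License, Small Premises License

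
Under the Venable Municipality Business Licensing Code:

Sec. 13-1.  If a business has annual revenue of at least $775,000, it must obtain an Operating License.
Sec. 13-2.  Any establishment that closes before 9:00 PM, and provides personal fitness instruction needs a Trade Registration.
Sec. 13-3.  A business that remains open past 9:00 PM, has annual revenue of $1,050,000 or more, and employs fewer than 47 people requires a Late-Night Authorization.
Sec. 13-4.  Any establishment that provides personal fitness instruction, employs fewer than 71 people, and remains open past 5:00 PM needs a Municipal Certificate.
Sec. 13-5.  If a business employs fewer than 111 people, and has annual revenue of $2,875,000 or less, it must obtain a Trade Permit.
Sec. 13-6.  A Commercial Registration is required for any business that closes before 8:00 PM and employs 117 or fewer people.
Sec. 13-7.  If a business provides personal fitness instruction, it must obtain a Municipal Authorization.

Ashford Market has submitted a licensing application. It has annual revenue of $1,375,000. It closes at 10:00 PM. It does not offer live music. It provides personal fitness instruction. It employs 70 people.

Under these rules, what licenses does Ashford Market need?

Sec. 13-1. revenue $1,375,000 ≥ $775,000 → Operating License required.
Sec. 13-2. closes 10:00 PM, after 9:00 PM; provides personal fitness instruction → Trade Registration not required.
Sec. 13-3. closes 10:00 PM, after 9:00 PM; revenue $1,375,000 ≥ $1,050,000; employees 70 ≥ 47 → Late-Night Authorization not required.
Sec. 13-4. provides personal fitness instruction; employees 70 < 71; closes 10:00 PM, after 5:00 PM → Municipal Certificate required.
Sec. 13-5. employees 70 < 111; revenue $1,375,000 ≤ $2,875,000 → Trade Permit required.
Sec. 13-6. closes 10:00 PM, after 8:00 PM; employees 70 ≤ 117 → Commercial Registration not required.
Sec. 13-7. provides personal fitness instruction → Municipal Authorization required.

Municipal Authorization, Municipal Certificate, Operating License, Trade Permit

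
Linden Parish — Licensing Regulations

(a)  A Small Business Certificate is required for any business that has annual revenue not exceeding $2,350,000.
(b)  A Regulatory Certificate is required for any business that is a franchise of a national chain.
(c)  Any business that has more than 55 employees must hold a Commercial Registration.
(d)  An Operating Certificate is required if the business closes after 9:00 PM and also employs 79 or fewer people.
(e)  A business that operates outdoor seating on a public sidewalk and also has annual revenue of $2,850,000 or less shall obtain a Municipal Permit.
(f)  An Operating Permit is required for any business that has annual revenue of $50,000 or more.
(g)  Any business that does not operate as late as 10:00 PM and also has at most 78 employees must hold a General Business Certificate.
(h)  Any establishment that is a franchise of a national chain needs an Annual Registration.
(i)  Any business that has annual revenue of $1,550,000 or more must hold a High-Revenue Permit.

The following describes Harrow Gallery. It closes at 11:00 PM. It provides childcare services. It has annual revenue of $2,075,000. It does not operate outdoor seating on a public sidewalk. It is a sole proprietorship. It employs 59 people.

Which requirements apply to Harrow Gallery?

Commercial Registration, High-Revenue Permit, Operating Certificate, Operating Permit, Small Business Certificate

(a) revenue $2,075,000 ≤ $2,350,000 → Small Business Certificate required.
(b) is a sole proprietorship (not: is a franchise of a national chain) → Regulatory Certificate not required.
(c) employees 59 > 55 → Commercial Registration required.
(d) closes 11:00 PM, after 9:00 PM; employees 59 ≤ 79 → Operating Certificate required.
(e) does not operate outdoor seating on a public sidewalk; revenue $2,075,000 ≤ $2,850,000 → Municipal Permit not required.
(f) revenue $2,075,000 ≥ $50,000 → Operating Permit required.
(g) closes 11:00 PM, after 10:00 PM; employees 59 ≤ 78 → General Business Certificate not required.
(h) is a sole proprietorship (not: is a franchise of a national chain) → Annual Registration not required.
(i) revenue $2,075,000 ≥ $1,550,000 → High-Revenue Permit required.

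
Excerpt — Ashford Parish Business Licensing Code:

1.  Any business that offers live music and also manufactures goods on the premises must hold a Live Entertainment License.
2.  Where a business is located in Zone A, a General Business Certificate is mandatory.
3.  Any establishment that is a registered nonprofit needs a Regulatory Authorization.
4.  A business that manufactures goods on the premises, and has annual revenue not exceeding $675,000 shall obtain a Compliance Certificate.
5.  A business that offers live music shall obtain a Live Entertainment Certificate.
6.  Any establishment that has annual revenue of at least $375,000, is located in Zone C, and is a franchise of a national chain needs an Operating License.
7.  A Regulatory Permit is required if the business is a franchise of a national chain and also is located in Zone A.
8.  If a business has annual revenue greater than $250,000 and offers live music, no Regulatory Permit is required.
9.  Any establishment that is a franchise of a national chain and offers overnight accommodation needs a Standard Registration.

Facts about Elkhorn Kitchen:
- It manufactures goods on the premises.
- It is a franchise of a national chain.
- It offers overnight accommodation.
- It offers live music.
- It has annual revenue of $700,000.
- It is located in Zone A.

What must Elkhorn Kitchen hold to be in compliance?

1. offers live music; manufactures goods on the premises → Live Entertainment License required.
2. is located in Zone A → General Business Certificate required.
3. is a franchise of a national chain (not: is a registered nonprofit) → Regulatory Authorization not required.
4. manufactures goods on the premises; revenue $700,000 > $675,000 → Compliance Certificate not required.
5. offers live music → Live Entertainment Certificate required.
6. revenue $700,000 ≥ $375,000; is located in Zone A (not: is located in Zone C); is a franchise of a national chain → Operating License not required.
7. is a franchise of a national chain; is located in Zone A → Regulatory Permit required.
8. revenue $700,000 > $250,000; offers live music → exempt from Regulatory Permit.
9. is a franchise of a national chain; offers overnight accommodation → Standard Registration required.

General Business Certificate, Live Entertainment Certificate, Live Entertainment License, Standard Registration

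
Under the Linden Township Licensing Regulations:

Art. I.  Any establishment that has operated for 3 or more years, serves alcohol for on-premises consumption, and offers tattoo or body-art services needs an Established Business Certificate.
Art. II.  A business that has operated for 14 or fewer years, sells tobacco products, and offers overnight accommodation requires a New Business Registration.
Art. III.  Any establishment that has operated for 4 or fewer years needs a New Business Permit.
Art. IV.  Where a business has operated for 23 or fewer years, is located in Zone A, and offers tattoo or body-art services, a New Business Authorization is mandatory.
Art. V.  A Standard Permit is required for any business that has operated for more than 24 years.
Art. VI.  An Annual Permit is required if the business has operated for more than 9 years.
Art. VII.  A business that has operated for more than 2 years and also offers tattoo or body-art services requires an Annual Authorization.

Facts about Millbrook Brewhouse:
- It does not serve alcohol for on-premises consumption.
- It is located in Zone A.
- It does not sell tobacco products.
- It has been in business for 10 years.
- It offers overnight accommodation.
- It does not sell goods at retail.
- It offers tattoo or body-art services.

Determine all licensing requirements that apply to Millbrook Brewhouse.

Art. I. years in business 10 ≥ 3; does not serve alcohol for on-premises consumption; offers tattoo or body-art services → Established Business Certificate not required.
Art. II. years in business 10 ≤ 14; does not sell tobacco products; offers overnight accommodation → New Business Registration not required.
Art. III. years in business 10 > 4 → New Business Permit not required.
Art. IV. years in business 10 ≤ 23; is located in Zone A; offers tattoo or body-art services → New Business Authorization required.
Art. V. years in business 10 ≤ 24 → Standard Permit not required.
Art. VI. years in business 10 > 9 → Annual Permit required.
Art. VII. years in business 10 > 2; offers tattoo or body-art services → Annual Authorization required.

Annual Authorization, Annual Permit, New Business Authorization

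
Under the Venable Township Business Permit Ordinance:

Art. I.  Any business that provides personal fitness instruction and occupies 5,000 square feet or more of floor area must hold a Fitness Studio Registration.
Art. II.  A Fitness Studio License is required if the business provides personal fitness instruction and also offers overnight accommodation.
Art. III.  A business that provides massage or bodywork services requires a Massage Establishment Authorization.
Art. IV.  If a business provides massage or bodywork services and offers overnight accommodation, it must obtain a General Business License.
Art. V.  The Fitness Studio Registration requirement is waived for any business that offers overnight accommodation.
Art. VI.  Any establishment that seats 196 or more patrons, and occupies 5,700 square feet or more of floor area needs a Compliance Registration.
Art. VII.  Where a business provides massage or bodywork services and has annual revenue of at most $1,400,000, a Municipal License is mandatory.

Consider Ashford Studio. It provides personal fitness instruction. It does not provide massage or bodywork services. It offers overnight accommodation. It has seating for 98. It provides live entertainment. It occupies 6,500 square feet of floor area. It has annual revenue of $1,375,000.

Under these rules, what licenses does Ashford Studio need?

Fitness Studio License

Art. I. provides personal fitness instruction; floor area 6,500 square feet ≥ 5,000 square feet → Fitness Studio Registration required.
Art. II. provides personal fitness instruction; offers overnight accommodation → Fitness Studio License required.
Art. III. does not provide massage or bodywork services → Massage Establishment Authorization not required.
Art. IV. does not provide massage or bodywork services; offers overnight accommodation → General Business License not required.
Art. V. offers overnight accommodation → exempt from Fitness Studio Registration.
Art. VI. seating 98 < 196; floor area 6,500 square feet ≥ 5,700 square feet → Compliance Registration not required.
Art. VII. does not provide massage or bodywork services; revenue $1,375,000 ≤ $1,400,000 → Municipal License not required.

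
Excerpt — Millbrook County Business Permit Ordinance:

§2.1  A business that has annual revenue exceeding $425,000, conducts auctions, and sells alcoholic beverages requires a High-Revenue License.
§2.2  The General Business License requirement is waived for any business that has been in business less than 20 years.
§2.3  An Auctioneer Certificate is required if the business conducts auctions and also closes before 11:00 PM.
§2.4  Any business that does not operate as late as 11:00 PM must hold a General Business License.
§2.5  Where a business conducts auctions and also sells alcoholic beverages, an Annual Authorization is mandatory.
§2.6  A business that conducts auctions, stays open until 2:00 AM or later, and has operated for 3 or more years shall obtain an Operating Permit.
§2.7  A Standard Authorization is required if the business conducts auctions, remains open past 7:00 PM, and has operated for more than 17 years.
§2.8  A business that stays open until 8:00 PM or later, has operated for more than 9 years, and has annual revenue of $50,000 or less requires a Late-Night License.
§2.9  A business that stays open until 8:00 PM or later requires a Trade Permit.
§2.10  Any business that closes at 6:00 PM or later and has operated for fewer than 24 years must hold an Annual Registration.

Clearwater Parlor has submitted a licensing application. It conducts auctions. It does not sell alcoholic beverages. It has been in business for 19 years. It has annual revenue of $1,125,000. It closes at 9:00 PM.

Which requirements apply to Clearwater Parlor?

§2.1 revenue $1,125,000 > $425,000; conducts auctions; does not sell alcoholic beverages → High-Revenue License not required.
§2.2 years in business 19 < 20 → exempt from General Business License.
§2.3 conducts auctions; closes 9:00 PM, at/before 11:00 PM → Auctioneer Certificate required.
§2.4 closes 9:00 PM, at/before 11:00 PM → General Business License required.
§2.5 conducts auctions; does not sell alcoholic beverages → Annual Authorization not required.
§2.6 conducts auctions; closes 9:00 PM, at/before 2:00 AM; years in business 19 ≥ 3 → Operating Permit not required.
§2.7 conducts auctions; closes 9:00 PM, after 7:00 PM; years in business 19 > 17 → Standard Authorization required.
§2.8 closes 9:00 PM, after 8:00 PM; years in business 19 > 9; revenue $1,125,000 > $50,000 → Late-Night License not required.
§2.9 closes 9:00 PM, after 8:00 PM → Trade Permit required.
§2.10 closes 9:00 PM, after 6:00 PM; years in business 19 < 24 → Annual Registration required.

Annual Registration, Auctioneer Certificate, Standard Authorization, Trade Permit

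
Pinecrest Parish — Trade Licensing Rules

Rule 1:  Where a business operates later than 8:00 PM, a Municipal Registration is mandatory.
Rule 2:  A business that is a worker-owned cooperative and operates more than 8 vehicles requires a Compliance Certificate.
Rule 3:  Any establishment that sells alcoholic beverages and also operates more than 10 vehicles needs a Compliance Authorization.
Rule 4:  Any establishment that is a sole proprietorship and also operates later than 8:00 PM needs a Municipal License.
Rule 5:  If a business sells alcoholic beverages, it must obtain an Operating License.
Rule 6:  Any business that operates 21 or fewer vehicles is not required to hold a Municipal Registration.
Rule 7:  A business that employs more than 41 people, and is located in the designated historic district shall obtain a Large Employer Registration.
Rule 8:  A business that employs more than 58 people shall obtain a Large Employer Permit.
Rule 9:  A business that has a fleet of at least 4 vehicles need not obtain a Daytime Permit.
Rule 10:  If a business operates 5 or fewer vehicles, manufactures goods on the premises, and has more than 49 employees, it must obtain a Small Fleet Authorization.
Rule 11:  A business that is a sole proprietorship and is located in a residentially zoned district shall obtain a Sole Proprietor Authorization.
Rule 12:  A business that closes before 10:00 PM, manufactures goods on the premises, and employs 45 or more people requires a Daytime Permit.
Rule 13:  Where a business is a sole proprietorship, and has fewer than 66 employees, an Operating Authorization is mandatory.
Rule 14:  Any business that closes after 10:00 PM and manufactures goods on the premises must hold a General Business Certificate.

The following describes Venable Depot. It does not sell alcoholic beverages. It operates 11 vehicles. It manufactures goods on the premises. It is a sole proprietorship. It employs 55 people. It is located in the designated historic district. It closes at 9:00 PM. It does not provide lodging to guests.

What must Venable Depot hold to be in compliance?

Rule 1: closes 9:00 PM, after 8:00 PM → Municipal Registration required.
Rule 2: is a sole proprietorship (not: is a worker-owned cooperative); vehicles 11 > 8 → Compliance Certificate not required.
Rule 3: does not sell alcoholic beverages; vehicles 11 > 10 → Compliance Authorization not required.
Rule 4: is a sole proprietorship; closes 9:00 PM, after 8:00 PM → Municipal License required.
Rule 5: does not sell alcoholic beverages → Operating License not required.
Rule 6: vehicles 11 ≤ 21 → exempt from Municipal Registration.
Rule 7: employees 55 > 41; is located in the designated historic district → Large Employer Registration required.
Rule 8: employees 55 ≤ 58 → Large Employer Permit not required.
Rule 9: vehicles 11 ≥ 4 → exempt from Daytime Permit.
Rule 10: vehicles 11 > 5; manufactures goods on the premises; employees 55 > 49 → Small Fleet Authorization not required.
Rule 11: is a sole proprietorship; is located in the designated historic district (not: is located in a residentially zoned district) → Sole Proprietor Authorization not required.
Rule 12: closes 9:00 PM, at/before 10:00 PM; manufactures goods on the premises; employees 55 ≥ 45 → Daytime Permit required.
Rule 13: is a sole proprietorship; employees 55 < 66 → Operating Authorization required.
Rule 14: closes 9:00 PM, at/before 10:00 PM; manufactures goods on the premises → General Business Certificate not required.

Large Employer Registration, Municipal License, Operating Authorization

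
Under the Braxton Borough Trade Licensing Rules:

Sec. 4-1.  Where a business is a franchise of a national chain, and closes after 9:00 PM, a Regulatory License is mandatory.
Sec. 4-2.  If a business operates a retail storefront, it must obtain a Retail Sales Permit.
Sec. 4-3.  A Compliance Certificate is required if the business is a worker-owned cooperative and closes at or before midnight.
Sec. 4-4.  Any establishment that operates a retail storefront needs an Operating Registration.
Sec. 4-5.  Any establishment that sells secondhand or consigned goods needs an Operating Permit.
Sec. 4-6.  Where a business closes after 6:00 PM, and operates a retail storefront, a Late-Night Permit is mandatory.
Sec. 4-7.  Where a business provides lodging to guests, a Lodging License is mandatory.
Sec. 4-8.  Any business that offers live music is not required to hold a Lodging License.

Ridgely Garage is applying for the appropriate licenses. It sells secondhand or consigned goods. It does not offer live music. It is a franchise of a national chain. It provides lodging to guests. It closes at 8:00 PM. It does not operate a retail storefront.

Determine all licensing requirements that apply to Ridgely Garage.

Lodging License, Operating Permit

Sec. 4-1. is a franchise of a national chain; closes 8:00 PM, at/before 9:00 PM → Regulatory License not required.
Sec. 4-2. does not operate a retail storefront → Retail Sales Permit not required.
Sec. 4-3. is a franchise of a national chain (not: is a worker-owned cooperative); closes 8:00 PM, at/before midnight → Compliance Certificate not required.
Sec. 4-4. does not operate a retail storefront → Operating Registration not required.
Sec. 4-5. sells secondhand or consigned goods → Operating Permit required.
Sec. 4-6. closes 8:00 PM, after 6:00 PM; does not operate a retail storefront → Late-Night Permit not required.
Sec. 4-7. provides lodging to guests → Lodging License required.
Sec. 4-8. does not offer live music → Lodging License exemption does not apply.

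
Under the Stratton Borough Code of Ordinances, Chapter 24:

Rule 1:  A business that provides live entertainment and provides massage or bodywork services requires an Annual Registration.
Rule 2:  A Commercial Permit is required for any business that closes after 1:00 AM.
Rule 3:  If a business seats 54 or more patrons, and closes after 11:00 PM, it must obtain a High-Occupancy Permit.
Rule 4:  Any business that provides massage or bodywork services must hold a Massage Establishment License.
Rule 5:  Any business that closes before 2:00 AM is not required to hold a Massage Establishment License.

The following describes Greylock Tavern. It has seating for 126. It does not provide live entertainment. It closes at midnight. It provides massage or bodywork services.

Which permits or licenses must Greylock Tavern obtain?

High-Occupancy Permit

Rule 1: does not provide live entertainment; provides massage or bodywork services → Annual Registration not required.
Rule 2: closes midnight, at/before 1:00 AM → Commercial Permit not required.
Rule 3: seating 126 ≥ 54; closes midnight, after 11:00 PM → High-Occupancy Permit required.
Rule 4: provides massage or bodywork services → Massage Establishment License required.
Rule 5: closes midnight, at/before 2:00 AM → exempt from Massage Establishment License.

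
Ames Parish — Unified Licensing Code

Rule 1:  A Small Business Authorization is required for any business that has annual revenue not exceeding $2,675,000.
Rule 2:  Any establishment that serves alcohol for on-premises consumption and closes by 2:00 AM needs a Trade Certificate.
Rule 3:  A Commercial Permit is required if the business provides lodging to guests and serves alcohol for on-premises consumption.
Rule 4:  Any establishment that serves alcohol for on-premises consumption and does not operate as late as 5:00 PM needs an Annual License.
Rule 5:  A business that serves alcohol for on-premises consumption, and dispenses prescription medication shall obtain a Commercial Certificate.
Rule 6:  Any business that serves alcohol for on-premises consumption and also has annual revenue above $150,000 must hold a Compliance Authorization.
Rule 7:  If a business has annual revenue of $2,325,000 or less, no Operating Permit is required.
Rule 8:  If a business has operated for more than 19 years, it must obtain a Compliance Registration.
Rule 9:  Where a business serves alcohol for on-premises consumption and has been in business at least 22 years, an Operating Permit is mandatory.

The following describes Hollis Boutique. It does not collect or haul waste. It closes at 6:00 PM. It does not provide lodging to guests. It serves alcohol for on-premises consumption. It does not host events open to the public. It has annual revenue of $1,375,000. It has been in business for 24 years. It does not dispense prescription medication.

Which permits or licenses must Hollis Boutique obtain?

Rule 1: revenue $1,375,000 ≤ $2,675,000 → Small Business Authorization required.
Rule 2: serves alcohol for on-premises consumption; closes 6:00 PM, at/before 2:00 AM → Trade Certificate required.
Rule 3: does not provide lodging to guests; serves alcohol for on-premises consumption → Commercial Permit not required.
Rule 4: serves alcohol for on-premises consumption; closes 6:00 PM, after 5:00 PM → Annual License not required.
Rule 5: serves alcohol for on-premises consumption; does not dispense prescription medication → Commercial Certificate not required.
Rule 6: serves alcohol for on-premises consumption; revenue $1,375,000 > $150,000 → Compliance Authorization required.
Rule 7: revenue $1,375,000 ≤ $2,325,000 → exempt from Operating Permit.
Rule 8: years in business 24 > 19 → Compliance Registration required.
Rule 9: serves alcohol for on-premises consumption; years in business 24 ≥ 22 → Operating Permit required.

Compliance Authorization, Compliance Registration, Small Business Authorization, Trade Certificate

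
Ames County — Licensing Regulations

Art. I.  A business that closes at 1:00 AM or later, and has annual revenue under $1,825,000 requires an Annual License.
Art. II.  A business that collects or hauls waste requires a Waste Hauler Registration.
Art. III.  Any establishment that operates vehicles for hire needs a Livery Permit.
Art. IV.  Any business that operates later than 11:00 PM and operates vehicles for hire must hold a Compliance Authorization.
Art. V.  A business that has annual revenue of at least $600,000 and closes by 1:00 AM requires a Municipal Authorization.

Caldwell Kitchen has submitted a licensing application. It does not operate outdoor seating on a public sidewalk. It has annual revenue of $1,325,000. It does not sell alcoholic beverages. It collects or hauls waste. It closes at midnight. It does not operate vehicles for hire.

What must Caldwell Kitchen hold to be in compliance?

Municipal Authorization, Waste Hauler Registration

Art. I. closes midnight, at/before 1:00 AM; revenue $1,325,000 < $1,825,000 → Annual License not required.
Art. II. collects or hauls waste → Waste Hauler Registration required.
Art. III. does not operate vehicles for hire → Livery Permit not required.
Art. IV. closes midnight, after 11:00 PM; does not operate vehicles for hire → Compliance Authorization not required.
Art. V. revenue $1,325,000 ≥ $600,000; closes midnight, at/before 1:00 AM → Municipal Authorization required.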